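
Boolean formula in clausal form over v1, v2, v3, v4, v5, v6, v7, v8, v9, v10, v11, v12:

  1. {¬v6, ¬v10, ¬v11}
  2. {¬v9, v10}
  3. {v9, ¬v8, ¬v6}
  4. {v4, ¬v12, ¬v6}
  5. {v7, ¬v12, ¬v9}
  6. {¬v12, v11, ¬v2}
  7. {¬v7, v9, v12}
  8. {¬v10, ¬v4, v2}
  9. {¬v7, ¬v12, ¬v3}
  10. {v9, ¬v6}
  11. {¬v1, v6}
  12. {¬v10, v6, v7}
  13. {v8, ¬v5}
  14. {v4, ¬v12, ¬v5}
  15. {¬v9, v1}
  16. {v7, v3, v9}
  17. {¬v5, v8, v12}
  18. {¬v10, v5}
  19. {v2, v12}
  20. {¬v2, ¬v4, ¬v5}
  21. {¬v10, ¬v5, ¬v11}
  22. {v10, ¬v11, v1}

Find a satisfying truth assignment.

v1=False, v2=False, v3=True, v4=True, v5=False, v6=False, v7=False, v8=True, v9=False, v10=False, v11=False, v12=True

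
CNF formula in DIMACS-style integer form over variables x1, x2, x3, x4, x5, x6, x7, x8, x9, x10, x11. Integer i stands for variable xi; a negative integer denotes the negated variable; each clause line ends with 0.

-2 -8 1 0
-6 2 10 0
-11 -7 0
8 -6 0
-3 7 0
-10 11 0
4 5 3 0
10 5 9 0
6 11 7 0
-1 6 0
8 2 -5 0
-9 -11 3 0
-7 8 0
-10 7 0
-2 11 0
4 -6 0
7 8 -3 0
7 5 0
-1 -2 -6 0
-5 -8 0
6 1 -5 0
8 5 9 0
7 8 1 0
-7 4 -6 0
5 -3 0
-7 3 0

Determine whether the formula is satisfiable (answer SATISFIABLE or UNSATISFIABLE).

x7 = True:
  propagation gives x11=False, x10=False, x8=True, x2=False; an empty clause results — contradiction.
x7 = False:
  propagation gives x3=False, x10=False, x5=True, x8=False; an empty clause results — contradiction.
Every branch closes, so no satisfying assignment exists.

UNSATISFIABLE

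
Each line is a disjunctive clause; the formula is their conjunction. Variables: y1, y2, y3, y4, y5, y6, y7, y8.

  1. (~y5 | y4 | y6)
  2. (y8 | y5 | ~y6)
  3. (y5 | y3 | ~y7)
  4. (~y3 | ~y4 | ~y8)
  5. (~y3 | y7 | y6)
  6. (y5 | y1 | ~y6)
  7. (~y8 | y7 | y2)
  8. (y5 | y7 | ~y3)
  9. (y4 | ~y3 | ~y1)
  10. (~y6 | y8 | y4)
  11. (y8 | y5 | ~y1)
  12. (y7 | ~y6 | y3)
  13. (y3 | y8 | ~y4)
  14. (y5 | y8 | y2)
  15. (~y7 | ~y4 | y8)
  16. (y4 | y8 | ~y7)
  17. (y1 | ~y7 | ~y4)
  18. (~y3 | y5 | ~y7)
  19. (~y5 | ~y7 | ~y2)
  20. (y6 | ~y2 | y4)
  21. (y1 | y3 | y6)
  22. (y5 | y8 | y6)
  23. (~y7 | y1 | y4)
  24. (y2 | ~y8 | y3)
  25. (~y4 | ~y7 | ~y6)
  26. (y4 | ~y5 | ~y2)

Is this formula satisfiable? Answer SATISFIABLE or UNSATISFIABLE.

SATISFIABLE

Set y1 = False and propagate.
Set y2 = False and propagate.
The remaining clauses are satisfied by y3 = True, y4 = True, y5 = True, y6 = True, y7 = False, y8 = False.
Every clause has at least one true literal under this assignment.
So y1=F, y2=F, y3=T, y4=T, y5=T, y6=T, y7=F, y8=F is a satisfying assignment.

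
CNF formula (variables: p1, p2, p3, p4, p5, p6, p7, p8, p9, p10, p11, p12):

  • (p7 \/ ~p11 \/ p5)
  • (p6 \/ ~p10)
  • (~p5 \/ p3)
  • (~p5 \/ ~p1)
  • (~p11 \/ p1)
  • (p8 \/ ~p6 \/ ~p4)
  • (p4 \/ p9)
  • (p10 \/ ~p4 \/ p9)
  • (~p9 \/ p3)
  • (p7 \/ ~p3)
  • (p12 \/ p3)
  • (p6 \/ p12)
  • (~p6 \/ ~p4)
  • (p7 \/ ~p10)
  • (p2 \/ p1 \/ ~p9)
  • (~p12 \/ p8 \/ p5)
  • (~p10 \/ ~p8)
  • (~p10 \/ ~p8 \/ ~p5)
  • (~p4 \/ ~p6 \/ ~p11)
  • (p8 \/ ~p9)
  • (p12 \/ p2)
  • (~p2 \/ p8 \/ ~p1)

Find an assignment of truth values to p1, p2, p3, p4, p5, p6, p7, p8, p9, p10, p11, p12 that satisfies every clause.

p7 occurs only positively in the remaining clauses — set p7 = True.
Pure literal: p11 appears only negated; assign p11 = False.
Set p1 = False and propagate.
Try p2 = True.
For the remaining variables, p3 = True, p4 = True, p5 = True, p6 = False, p8 = True, p9 = True, p10 = False, p12 = True works.
Check each clause:
  1. (p5 \/ ~p11 \/ p7) — p5 is true.
  2. (p6 \/ ~p10) — ~p10 is true.
  3. (p3 \/ ~p5) — p3 is true.
  4. (~p5 \/ ~p1) — ~p1 is true.
  5. (~p11 \/ p1) — ~p11 is true.
  6. (~p4 \/ ~p6 \/ p8) — p8 is true.
  7. (p9 \/ p4) — p9 is true.
  8. (p10 \/ p9 \/ ~p4) — p9 is true.
  9. (p3 \/ ~p9) — p3 is true.
  10. (p7 \/ ~p3) — p7 is true.
  11. (p12 \/ p3) — p3 is true.
  12. (p12 \/ p6) — p12 is true.
  13. (~p4 \/ ~p6) — ~p6 is true.
  14. (~p10 \/ p7) — ~p10 is true.
  15. (p2 \/ ~p9 \/ p1) — p2 is true.
  16. (p5 \/ ~p12 \/ p8) — p8 is true.
  17. (~p10 \/ ~p8) — ~p10 is true.
  18. (~p8 \/ ~p5 \/ ~p10) — ~p10 is true.
  19. (~p4 \/ ~p6 \/ ~p11) — ~p6 is true.
  20. (p8 \/ ~p9) — p8 is true.
  21. (p12 \/ p2) — p2 is true.
  22. (~p1 \/ ~p2 \/ p8) — p8 is true.

p1 = False, p2 = True, p3 = True, p4 = True, p5 = True, p6 = False, p7 = True, p8 = True, p9 = True, p10 = False, p11 = False, p12 = True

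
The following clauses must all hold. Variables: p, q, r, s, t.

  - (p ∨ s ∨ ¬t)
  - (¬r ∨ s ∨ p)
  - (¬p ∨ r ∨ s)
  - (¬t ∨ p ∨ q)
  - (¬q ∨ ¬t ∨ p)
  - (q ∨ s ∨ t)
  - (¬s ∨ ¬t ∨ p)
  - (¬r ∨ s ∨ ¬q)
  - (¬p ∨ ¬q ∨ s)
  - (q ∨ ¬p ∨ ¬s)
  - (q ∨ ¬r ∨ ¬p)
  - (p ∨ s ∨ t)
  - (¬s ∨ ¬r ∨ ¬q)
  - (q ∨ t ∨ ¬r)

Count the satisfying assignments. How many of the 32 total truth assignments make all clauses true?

4

Satisfying assignments:
  p=F q=F r=F s=T t=F
  p=F q=T r=F s=T t=F
  p=T q=T r=F s=T t=F
  p=T q=T r=F s=T t=T
Count: 4.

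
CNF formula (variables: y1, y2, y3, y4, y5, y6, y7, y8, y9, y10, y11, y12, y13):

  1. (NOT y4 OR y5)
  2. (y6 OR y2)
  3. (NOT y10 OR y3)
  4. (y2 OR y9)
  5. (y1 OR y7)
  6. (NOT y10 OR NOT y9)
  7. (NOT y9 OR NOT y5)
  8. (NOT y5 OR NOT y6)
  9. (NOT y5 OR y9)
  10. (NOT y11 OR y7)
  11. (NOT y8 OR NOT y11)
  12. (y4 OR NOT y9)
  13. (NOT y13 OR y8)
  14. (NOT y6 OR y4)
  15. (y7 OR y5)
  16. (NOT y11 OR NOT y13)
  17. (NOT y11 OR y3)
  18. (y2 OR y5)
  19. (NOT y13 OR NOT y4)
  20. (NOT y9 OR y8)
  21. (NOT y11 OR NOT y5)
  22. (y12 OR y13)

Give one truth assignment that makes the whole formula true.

y1 = T, y2 = T, y3 = F, y4 = F, y5 = F, y6 = F, y7 = T, y8 = T, y9 = F, y10 = F, y11 = F, y12 = T, y13 = F

Check each clause:
  1. (y5 OR NOT y4) — NOT y4 is true.
  2. (y6 OR y2) — y2 is true.
  3. (NOT y10 OR y3) — NOT y10 is true.
  4. (y9 OR y2) — y2 is true.
  5. (y7 OR y1) — y1 is true.
  6. (NOT y9 OR NOT y10) — NOT y10 is true.
  7. (NOT y9 OR NOT y5) — NOT y5 is true.
  8. (NOT y6 OR NOT y5) — NOT y6 is true.
  9. (NOT y5 OR y9) — NOT y5 is true.
  10. (y7 OR NOT y11) — NOT y11 is true.
  11. (NOT y8 OR NOT y11) — NOT y11 is true.
  12. (y4 OR NOT y9) — NOT y9 is true.
  13. (NOT y13 OR y8) — y8 is true.
  14. (NOT y6 OR y4) — NOT y6 is true.
  15. (y7 OR y5) — y7 is true.
  16. (NOT y13 OR NOT y11) — NOT y13 is true.
  17. (y3 OR NOT y11) — NOT y11 is true.
  18. (y5 OR y2) — y2 is true.
  19. (NOT y4 OR NOT y13) — NOT y13 is true.
  20. (NOT y9 OR y8) — y8 is true.
  21. (NOT y11 OR NOT y5) — NOT y5 is true.
  22. (y12 OR y13) — y12 is true.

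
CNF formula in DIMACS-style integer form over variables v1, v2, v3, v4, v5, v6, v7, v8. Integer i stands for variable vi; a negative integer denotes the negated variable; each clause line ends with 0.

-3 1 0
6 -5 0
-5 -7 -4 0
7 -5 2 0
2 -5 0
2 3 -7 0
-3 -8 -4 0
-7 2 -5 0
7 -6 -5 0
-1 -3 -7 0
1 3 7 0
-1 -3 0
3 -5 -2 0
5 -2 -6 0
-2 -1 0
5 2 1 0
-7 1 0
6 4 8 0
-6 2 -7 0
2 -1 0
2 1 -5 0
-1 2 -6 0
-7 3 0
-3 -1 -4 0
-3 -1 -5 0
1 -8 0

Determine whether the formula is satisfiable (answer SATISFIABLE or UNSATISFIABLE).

UNSATISFIABLE

v1 = True:
  propagation gives v3=False, v2=False; an empty clause results — contradiction.
v1 = False:
  propagation gives v3=False, v7=True; an empty clause results — contradiction.
Every branch closes, so no satisfying assignment exists.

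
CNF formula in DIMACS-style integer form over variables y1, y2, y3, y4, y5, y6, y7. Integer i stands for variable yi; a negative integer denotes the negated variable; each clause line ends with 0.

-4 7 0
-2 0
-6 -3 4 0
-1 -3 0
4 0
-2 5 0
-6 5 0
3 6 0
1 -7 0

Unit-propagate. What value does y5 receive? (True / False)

True

Unit clause (!y2) sets y2 = False.
(y4) is a unit clause: y4 = True.
In (y7 || !y4), !y4 is now false; y7 must hold, so y7 = True.
In (!y7 || y1), !y7 is now false; y1 must hold, so y1 = True.
(!y3 || !y1) with y1 = True leaves only !y3, so y3 = False.
(y6 || y3): since y3 = False, the clause reduces to (y6). y6 = True.
In (y5 || !y6), !y6 is now false; y5 must hold, so y5 = True.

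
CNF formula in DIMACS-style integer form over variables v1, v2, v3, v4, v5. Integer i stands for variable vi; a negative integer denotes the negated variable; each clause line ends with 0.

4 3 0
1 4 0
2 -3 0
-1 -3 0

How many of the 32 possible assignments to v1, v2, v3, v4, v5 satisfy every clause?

10

Case analysis on v3 and v1:
  v3=1, v1=1: a clause becomes empty — 0.
  v3=1, v1=0: remaining (v2,v4,v5) ∈ {(1,1,0); (1,1,1)} — 2.
  v3=0, v1=1: remaining (v2,v4,v5) ∈ {(0,1,0); (0,1,1); (1,1,0); (1,1,1)} — 4.
  v3=0, v1=0: remaining (v2,v4,v5) ∈ {(0,1,0); (0,1,1); (1,1,0); (1,1,1)} — 4.
Total: 0 + 2 + 4 + 4 = 10.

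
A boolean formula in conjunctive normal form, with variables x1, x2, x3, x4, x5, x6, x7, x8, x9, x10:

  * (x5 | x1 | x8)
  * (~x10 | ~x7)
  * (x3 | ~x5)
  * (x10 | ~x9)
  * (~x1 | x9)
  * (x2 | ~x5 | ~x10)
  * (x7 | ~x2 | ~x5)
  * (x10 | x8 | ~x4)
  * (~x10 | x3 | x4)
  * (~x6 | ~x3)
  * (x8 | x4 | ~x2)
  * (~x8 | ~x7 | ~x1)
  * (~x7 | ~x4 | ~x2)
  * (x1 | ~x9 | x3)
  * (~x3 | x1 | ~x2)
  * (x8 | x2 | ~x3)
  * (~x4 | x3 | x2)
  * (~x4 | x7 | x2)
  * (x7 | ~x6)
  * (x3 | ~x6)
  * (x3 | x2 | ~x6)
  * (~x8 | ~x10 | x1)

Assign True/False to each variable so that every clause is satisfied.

x1 = 0, x2 = 0, x3 = 1, x4 = 0, x5 = 0, x6 = 0, x7 = 1, x8 = 1, x9 = 0, x10 = 0

x6 occurs only negated in the remaining clauses — set x6 = False.
Set x1 = False and propagate.
Set x2 = False and propagate.
Branch on x3: take x3 = True.
  then x8 is forced to True.
  then x10 is forced to False.
  then x9 is forced to False.
For the remaining variables, x4 = False, x5 = False, x7 = True works.
Check each clause:
  1. (x1 | x8 | x5) — x8 is true.
  2. (~x10 | ~x7) — ~x10 is true.
  3. (~x5 | x3) — x3 is true.
  4. (x10 | ~x9) — ~x9 is true.
  5. (x9 | ~x1) — ~x1 is true.
  6. (~x10 | x2 | ~x5) — ~x5 is true.
  7. (~x2 | ~x5 | x7) — ~x5 is true.
  8. (~x4 | x8 | x10) — x8 is true.
  9. (x4 | ~x10 | x3) — x3 is true.
  10. (~x6 | ~x3) — ~x6 is true.
  11. (x4 | x8 | ~x2) — x8 is true.
  12. (~x1 | ~x8 | ~x7) — ~x1 is true.
  13. (~x2 | ~x7 | ~x4) — ~x4 is true.
  14. (~x9 | x3 | x1) — x3 is true.
  15. (x1 | ~x3 | ~x2) — ~x2 is true.
  16. (~x3 | x8 | x2) — x8 is true.
  17. (x3 | x2 | ~x4) — x3 is true.
  18. (x7 | ~x4 | x2) — ~x4 is true.
  19. (~x6 | x7) — ~x6 is true.
  20. (x3 | ~x6) — ~x6 is true.
  21. (x3 | x2 | ~x6) — ~x6 is true.
  22. (~x8 | ~x10 | x1) — ~x10 is true.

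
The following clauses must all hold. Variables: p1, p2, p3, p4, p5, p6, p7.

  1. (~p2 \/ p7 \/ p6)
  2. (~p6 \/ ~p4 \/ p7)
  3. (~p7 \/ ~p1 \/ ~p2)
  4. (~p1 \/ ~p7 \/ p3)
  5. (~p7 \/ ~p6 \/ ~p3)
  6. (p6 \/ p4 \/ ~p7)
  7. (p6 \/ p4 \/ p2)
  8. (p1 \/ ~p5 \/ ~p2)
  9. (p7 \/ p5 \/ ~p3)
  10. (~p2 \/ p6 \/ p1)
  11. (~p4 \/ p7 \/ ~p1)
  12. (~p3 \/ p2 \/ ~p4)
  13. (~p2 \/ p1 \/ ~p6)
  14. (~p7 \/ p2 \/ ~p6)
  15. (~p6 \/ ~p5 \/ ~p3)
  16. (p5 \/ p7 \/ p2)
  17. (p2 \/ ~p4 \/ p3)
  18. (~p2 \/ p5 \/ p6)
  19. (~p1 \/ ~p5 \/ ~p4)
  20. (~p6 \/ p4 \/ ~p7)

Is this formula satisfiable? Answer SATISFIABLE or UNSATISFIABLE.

Set p1 = True and propagate.
Try p2 = True.
  then p7 is forced to False.
  then p6 is forced to True.
  then p4 is forced to False.
Branch on p3: take p3 = False.
p5 is now unconstrained; take p5 = True.
So p1=T, p2=T, p3=F, p4=F, p5=T, p6=T, p7=F is a satisfying assignment.

SATISFIABLE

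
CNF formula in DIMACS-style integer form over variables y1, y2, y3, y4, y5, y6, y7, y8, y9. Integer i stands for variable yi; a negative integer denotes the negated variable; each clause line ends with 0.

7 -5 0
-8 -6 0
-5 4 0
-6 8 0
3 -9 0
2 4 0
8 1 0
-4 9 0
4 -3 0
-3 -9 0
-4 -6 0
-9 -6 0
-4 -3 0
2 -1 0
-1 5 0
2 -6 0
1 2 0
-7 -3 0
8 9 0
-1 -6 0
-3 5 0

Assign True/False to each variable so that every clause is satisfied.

y1 = F, y2 = T, y3 = F, y4 = F, y5 = F, y6 = F, y7 = F, y8 = T, y9 = F

y2 occurs only positively in the remaining clauses — set y2 = True.
y6 occurs only negated in the remaining clauses — set y6 = False.
Try y1 = False.
  then y8 is forced to True.
Set y3 = False and propagate.
  then y9 is forced to False.
  then y4 is forced to False.
  then y5 is forced to False.
y7 is now unconstrained; take y7 = False.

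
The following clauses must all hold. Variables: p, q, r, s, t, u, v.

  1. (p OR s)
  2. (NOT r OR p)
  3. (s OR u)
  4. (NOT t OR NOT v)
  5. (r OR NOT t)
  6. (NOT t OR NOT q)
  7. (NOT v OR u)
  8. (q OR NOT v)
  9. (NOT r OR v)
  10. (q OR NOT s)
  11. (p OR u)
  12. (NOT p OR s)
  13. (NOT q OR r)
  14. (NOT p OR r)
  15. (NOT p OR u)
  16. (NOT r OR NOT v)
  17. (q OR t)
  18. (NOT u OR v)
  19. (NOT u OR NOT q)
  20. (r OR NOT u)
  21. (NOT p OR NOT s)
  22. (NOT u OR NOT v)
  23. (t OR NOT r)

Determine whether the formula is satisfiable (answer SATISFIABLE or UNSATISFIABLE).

r = True:
  propagation gives p=True, v=True; an empty clause results — contradiction.
r = False:
  propagation gives t=False, q=False; an empty clause results — contradiction.
Every branch closes, so no satisfying assignment exists.

UNSATISFIABLE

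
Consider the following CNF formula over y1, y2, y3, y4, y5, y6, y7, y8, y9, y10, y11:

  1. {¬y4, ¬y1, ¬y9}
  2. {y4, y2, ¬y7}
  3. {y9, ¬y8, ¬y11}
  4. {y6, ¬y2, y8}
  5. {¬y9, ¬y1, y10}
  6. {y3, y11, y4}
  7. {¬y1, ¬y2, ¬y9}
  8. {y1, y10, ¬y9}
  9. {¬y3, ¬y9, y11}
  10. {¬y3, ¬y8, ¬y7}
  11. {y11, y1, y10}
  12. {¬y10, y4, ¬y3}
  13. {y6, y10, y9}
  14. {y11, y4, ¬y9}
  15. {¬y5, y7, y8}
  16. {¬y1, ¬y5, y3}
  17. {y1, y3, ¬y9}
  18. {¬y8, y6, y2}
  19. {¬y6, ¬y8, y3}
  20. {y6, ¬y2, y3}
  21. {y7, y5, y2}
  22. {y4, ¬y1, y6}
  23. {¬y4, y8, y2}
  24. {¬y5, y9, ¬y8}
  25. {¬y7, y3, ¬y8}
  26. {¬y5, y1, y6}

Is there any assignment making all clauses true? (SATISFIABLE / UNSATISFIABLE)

Try y1 = True.
For the remaining variables, y2 = True, y3 = False, y4 = False, y5 = False, y6 = True, y7 = False, y8 = False, y9 = False, y10 = True, y11 = True works.
Every clause has at least one true literal under this assignment.
So y1 = 1, y2 = 1, y3 = 0, y4 = 0, y5 = 0, y6 = 1, y7 = 0, y8 = 0, y9 = 0, y10 = 1, y11 = 1 is a satisfying assignment.

SATISFIABLE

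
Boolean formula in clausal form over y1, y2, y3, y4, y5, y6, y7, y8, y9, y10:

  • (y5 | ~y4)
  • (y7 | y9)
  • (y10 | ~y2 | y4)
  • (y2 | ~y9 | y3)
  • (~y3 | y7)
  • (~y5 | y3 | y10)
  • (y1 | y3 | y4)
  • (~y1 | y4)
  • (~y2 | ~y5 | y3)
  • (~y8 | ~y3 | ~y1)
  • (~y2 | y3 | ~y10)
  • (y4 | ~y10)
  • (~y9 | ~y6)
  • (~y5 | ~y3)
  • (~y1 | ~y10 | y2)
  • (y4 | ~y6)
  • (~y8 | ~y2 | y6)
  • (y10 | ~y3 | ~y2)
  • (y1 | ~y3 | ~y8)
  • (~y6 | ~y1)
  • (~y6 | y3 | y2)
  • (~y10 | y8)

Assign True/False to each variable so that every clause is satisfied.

y1=False, y2=False, y3=True, y4=False, y5=False, y6=False, y7=True, y8=False, y9=True, y10=False

Check each clause:
  1. (~y4 | y5) — ~y4 is true.
  2. (y9 | y7) — y9 is true.
  3. (~y2 | y10 | y4) — ~y2 is true.
  4. (y2 | ~y9 | y3) — y3 is true.
  5. (~y3 | y7) — y7 is true.
  6. (~y5 | y10 | y3) — y3 is true.
  7. (y1 | y3 | y4) — y3 is true.
  8. (~y1 | y4) — ~y1 is true.
  9. (y3 | ~y2 | ~y5) — y3 is true.
  10. (~y1 | ~y8 | ~y3) — ~y8 is true.
  11. (y3 | ~y10 | ~y2) — y3 is true.
  12. (y4 | ~y10) — ~y10 is true.
  13. (~y6 | ~y9) — ~y6 is true.
  14. (~y5 | ~y3) — ~y5 is true.
  15. (~y1 | y2 | ~y10) — ~y10 is true.
  16. (~y6 | y4) — ~y6 is true.
  17. (~y2 | ~y8 | y6) — ~y8 is true.
  18. (~y3 | y10 | ~y2) — ~y2 is true.
  19. (y1 | ~y8 | ~y3) — ~y8 is true.
  20. (~y1 | ~y6) — ~y6 is true.
  21. (y2 | ~y6 | y3) — ~y6 is true.
  22. (~y10 | y8) — ~y10 is true.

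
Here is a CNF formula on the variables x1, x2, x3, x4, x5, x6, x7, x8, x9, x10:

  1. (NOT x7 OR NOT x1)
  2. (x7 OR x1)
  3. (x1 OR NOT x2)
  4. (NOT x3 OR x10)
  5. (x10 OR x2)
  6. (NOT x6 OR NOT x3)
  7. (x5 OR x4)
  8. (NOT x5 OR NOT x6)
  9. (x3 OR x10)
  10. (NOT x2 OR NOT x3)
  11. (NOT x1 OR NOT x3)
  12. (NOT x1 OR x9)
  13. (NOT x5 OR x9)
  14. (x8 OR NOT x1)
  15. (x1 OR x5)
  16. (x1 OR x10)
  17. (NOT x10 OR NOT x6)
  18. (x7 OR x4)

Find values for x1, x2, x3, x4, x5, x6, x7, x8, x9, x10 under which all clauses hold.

x1 = 1, x2 = 1, x3 = 0, x4 = 1, x5 = 0, x6 = 0, x7 = 0, x8 = 1, x9 = 1, x10 = 1

Check each clause:
  1. (NOT x7 OR NOT x1) — NOT x7 is true.
  2. (x7 OR x1) — x1 is true.
  3. (x1 OR NOT x2) — x1 is true.
  4. (NOT x3 OR x10) — x10 is true.
  5. (x10 OR x2) — x2 is true.
  6. (NOT x6 OR NOT x3) — NOT x6 is true.
  7. (x5 OR x4) — x4 is true.
  8. (NOT x6 OR NOT x5) — NOT x6 is true.
  9. (x3 OR x10) — x10 is true.
  10. (NOT x2 OR NOT x3) — NOT x3 is true.
  11. (NOT x1 OR NOT x3) — NOT x3 is true.
  12. (NOT x1 OR x9) — x9 is true.
  13. (NOT x5 OR x9) — x9 is true.
  14. (NOT x1 OR x8) — x8 is true.
  15. (x1 OR x5) — x1 is true.
  16. (x1 OR x10) — x1 is true.
  17. (NOT x10 OR NOT x6) — NOT x6 is true.
  18. (x7 OR x4) — x4 is true.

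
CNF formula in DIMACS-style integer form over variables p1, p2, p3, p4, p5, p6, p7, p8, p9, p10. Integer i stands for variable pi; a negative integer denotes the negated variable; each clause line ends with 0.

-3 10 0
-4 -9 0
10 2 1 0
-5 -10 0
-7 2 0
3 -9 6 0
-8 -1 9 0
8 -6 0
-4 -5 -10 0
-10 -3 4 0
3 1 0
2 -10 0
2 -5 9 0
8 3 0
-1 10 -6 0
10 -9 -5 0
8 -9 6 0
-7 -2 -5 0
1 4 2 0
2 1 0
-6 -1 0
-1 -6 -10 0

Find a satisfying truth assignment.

p1 = F, p2 = T, p3 = T, p4 = T, p5 = F, p6 = F, p7 = F, p8 = F, p9 = F, p10 = T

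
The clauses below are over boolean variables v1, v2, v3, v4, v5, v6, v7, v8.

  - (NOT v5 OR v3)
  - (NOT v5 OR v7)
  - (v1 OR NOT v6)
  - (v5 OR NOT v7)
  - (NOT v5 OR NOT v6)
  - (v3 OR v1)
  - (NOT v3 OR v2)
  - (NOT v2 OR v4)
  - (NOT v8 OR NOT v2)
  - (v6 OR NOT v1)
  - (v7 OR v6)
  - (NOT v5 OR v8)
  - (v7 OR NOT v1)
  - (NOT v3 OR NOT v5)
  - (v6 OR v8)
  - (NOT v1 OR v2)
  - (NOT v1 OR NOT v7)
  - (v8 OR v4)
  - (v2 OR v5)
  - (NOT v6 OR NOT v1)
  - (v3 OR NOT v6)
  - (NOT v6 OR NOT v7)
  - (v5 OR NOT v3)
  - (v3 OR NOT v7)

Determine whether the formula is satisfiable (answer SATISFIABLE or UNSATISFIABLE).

v5 = True:
  propagation gives v3=True; an empty clause results — contradiction.
v5 = False:
  propagation gives v7=False, v6=True, v1=True; an empty clause results — contradiction.
Every branch closes, so no satisfying assignment exists.

UNSATISFIABLE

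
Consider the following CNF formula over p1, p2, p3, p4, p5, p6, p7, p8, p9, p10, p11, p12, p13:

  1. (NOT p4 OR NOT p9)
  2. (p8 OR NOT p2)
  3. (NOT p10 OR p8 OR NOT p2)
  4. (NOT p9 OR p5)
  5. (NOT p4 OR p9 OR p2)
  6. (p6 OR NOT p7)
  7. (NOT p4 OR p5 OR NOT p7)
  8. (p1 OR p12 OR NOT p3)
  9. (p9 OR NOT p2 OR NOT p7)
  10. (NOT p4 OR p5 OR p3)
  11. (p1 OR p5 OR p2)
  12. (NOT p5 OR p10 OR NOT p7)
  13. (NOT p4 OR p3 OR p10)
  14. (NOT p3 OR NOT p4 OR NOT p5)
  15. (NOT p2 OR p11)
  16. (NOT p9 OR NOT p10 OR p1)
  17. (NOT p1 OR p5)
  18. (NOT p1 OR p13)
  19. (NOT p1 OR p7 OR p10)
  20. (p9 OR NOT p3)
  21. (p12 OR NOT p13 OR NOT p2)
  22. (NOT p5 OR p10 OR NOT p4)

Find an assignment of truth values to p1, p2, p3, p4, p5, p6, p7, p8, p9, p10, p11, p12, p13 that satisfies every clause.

p1=False  p2=True  p3=False  p4=False  p5=False  p6=False  p7=False  p8=True  p9=False  p10=False  p11=True  p12=False  p13=False

p4 occurs only negated in the remaining clauses — set p4 = False.
Pure literal: p8 appears only positively; assign p8 = True.
Try p1 = False.
Try p2 = True.
  then p11 is forced to True.
The remaining clauses are satisfied by p3 = False, p5 = False, p6 = False, p7 = False, p9 = False, p10 = False, p12 = False, p13 = False.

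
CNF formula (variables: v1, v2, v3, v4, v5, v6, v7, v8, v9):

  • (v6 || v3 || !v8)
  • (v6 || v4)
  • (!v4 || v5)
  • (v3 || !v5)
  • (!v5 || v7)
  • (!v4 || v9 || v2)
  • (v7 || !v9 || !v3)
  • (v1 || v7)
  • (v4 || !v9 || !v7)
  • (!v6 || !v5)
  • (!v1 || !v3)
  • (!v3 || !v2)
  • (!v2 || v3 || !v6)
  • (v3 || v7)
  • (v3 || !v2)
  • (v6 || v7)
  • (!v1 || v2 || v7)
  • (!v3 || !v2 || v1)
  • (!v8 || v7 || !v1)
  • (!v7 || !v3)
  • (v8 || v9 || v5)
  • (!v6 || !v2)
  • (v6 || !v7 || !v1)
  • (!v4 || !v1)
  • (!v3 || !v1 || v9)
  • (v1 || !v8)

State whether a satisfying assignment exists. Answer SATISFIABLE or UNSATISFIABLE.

SATISFIABLE

Branch on v1: take v1 = True.
  then v3 is forced to False.
  then v5 is forced to False.
  then v4 is forced to False.
  then v6 is forced to True.
  then v2 is forced to False.
  then v7 is forced to True.
  then v9 is forced to False.
  then v8 is forced to True.
Every clause has at least one true literal under this assignment.
So v1=T, v2=F, v3=F, v4=F, v5=F, v6=T, v7=T, v8=T, v9=F is a satisfying assignment.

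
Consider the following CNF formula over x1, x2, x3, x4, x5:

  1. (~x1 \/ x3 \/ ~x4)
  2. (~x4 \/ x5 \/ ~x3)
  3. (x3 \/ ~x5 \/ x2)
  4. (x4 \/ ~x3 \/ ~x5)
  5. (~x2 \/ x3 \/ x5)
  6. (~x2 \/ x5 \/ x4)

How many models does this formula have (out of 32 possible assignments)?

Case analysis on x3 and x5:
  x3=1, x5=1: remaining (x1,x2,x4) ∈ {(0,0,1); (0,1,1); (1,0,1); (1,1,1)} — 4.
  x3=1, x5=0: remaining (x1,x2,x4) ∈ {(0,0,0); (1,0,0)} — 2.
  x3=0, x5=1: remaining (x1,x2,x4) ∈ {(0,1,0); (0,1,1); (1,1,0)} — 3.
  x3=0, x5=0: remaining (x1,x2,x4) ∈ {(0,0,0); (0,0,1); (1,0,0)} — 3.
Total: 4 + 2 + 3 + 3 = 12.

12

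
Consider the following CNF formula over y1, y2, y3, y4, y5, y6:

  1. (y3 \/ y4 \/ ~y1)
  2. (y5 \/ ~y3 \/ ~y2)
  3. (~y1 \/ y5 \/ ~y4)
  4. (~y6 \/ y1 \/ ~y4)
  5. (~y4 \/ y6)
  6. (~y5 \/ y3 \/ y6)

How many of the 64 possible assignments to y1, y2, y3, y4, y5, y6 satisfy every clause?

Case analysis on y4 and y1:
  y4=T, y1=T: remaining (y2,y3,y5,y6) ∈ {(F,F,T,T); (F,T,T,T); (T,F,T,T); (T,T,T,T)} — 4.
  y4=T, y1=F: a clause becomes empty — 0.
  y4=F, y1=T: y6 free; 3 ways for (y2,y3,y5) × 2^1 = 6.
  y4=F, y1=F: 12 of the 16 assignments to (y2,y3,y5,y6) work.
Total: 4 + 0 + 6 + 12 = 22.

22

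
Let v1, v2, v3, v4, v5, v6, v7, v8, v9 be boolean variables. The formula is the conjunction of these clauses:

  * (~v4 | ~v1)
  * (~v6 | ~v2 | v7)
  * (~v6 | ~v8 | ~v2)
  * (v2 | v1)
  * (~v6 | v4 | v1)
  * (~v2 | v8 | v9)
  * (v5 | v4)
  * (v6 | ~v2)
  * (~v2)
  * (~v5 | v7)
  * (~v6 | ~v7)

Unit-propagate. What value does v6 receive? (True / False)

Unit clause (~v2) sets v2 = False.
In (v2 | v1), v2 is now false; v1 must hold, so v1 = True.
(~v4 | ~v1): since v1 = True, the clause reduces to (~v4). v4 = False.
From (v4 | v5) and v4 = False: v5 = True.
In (v7 | ~v5), ~v5 is now false; v7 must hold, so v7 = True.
(~v7 | ~v6): since v7 = True, the clause reduces to (~v6). v6 = False.

False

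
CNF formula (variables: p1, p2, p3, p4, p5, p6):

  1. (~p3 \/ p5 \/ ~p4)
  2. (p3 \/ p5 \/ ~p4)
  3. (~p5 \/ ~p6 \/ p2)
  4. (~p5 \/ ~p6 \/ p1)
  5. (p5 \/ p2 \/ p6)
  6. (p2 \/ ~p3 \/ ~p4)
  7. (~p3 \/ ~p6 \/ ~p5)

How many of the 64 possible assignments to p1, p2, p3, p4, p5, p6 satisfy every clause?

Case analysis on p5 and p3:
  p5=1, p3=1: p1 free; 3 ways for (p2,p4,p6) × 2^1 = 6.
  p5=1, p3=0: p4 free; 5 ways for (p1,p2,p6) × 2^1 = 10.
  p5=0, p3=1: p1 free; 3 ways for (p2,p4,p6) × 2^1 = 6.
  p5=0, p3=0: p1 free; 3 ways for (p2,p4,p6) × 2^1 = 6.
Total: 6 + 10 + 6 + 6 = 28.

28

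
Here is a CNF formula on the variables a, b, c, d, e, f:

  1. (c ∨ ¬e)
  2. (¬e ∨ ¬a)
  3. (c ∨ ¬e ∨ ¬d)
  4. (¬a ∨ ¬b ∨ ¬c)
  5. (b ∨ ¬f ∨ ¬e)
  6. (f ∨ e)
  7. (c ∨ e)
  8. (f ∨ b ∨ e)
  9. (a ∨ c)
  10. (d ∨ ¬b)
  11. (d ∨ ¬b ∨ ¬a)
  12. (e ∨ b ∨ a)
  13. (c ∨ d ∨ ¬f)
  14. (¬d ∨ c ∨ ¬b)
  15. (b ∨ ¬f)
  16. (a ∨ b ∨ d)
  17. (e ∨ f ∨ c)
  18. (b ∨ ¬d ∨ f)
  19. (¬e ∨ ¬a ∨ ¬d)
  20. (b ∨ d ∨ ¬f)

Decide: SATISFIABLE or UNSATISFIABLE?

SATISFIABLE

Try a = False.
  then c is forced to True.
Try b = True.
  then d is forced to True.
For the remaining variables, e = True, f = False works.
So a=False, b=True, c=True, d=True, e=True, f=False is a satisfying assignment.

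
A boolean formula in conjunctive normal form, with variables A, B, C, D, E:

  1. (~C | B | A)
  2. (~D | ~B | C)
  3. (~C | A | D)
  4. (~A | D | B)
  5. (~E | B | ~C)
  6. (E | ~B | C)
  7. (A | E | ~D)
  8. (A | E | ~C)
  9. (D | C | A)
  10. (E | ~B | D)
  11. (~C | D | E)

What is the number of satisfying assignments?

Split on C, then D.
  C=1, D=1: remaining (A,B,E) ∈ {(0,1,1); (1,0,0); (1,1,0); (1,1,1)} — 4.
  C=1, D=0: remaining (A,B,E) ∈ {(1,1,1)} — 1.
  C=0, D=1: remaining (A,B,E) ∈ {(0,0,1); (1,0,0); (1,0,1)} — 3.
  C=0, D=0: remaining (A,B,E) ∈ {(1,1,1)} — 1.
Total: 4 + 1 + 3 + 1 = 9.

9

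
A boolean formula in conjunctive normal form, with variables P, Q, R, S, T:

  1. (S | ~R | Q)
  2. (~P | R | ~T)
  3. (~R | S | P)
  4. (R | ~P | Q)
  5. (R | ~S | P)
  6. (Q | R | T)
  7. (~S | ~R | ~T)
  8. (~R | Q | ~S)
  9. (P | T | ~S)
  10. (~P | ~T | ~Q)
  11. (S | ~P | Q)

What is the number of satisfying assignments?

7

The models are:
  P=F Q=F R=F S=F T=T
  P=F Q=T R=F S=F T=F
  P=F Q=T R=F S=F T=T
  P=T Q=T R=F S=F T=F
  P=T Q=T R=F S=T T=F
  P=T Q=T R=T S=F T=F
  P=T Q=T R=T S=T T=F
That's 7 in total.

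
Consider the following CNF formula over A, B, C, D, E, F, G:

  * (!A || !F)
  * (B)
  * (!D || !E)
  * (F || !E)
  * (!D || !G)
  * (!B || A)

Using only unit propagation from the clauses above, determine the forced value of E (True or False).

False

(B) is a unit clause: B = True.
(A || !B): since B = True, the clause reduces to (A). A = True.
From (!F || !A) and A = True: F = False.
(!E || F): since F = False, the clause reduces to (!E). E = False.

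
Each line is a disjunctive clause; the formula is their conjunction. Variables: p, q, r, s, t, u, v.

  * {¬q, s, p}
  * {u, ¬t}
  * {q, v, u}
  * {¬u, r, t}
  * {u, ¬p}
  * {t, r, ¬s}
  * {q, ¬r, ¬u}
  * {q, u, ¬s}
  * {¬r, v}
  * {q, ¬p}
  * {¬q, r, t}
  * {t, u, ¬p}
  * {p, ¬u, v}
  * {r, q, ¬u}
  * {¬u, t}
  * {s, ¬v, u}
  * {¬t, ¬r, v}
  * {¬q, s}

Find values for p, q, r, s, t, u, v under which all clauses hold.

p=1, q=1, r=1, s=1, t=1, u=1, v=1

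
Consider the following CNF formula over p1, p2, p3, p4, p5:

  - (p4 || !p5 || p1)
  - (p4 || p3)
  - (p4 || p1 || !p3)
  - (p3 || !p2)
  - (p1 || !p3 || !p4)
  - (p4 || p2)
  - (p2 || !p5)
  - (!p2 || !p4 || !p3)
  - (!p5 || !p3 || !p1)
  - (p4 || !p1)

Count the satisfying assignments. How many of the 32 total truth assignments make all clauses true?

3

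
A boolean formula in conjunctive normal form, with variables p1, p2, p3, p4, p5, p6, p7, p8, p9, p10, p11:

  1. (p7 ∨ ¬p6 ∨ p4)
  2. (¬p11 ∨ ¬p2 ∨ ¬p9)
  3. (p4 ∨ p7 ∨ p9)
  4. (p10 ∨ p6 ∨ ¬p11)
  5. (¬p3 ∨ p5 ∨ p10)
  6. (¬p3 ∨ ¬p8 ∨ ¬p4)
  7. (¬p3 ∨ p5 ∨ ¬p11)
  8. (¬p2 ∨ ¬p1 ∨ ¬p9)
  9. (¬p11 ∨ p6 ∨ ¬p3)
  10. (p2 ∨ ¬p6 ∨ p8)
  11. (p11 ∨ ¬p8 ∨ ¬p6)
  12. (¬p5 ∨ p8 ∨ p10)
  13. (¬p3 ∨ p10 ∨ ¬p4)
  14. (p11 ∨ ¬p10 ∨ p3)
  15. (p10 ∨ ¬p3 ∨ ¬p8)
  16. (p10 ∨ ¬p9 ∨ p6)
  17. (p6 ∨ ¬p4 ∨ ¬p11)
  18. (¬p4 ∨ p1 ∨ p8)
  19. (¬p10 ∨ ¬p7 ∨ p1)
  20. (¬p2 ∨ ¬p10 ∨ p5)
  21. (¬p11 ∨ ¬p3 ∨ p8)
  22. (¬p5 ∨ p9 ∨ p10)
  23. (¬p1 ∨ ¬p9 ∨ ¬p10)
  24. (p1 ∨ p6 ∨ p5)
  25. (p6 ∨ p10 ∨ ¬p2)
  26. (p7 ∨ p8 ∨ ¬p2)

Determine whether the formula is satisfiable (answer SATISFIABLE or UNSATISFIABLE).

SATISFIABLE

Set p1 = True and propagate.
Branch on p2: take p2 = False.
Try p3 = False.
For the remaining variables, p4 = True, p5 = True, p6 = True, p7 = True, p8 = True, p9 = False, p10 = True, p11 = True works.
Every clause has at least one true literal under this assignment.
So p1=1, p2=0, p3=0, p4=1, p5=1, p6=1, p7=1, p8=1, p9=0, p10=1, p11=1 is a satisfying assignment.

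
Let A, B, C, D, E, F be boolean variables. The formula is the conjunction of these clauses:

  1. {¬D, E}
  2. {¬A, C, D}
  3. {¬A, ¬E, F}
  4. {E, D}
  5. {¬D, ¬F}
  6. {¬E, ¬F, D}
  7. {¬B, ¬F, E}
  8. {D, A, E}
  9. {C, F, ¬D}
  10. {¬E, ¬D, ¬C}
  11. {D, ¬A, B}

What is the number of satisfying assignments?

4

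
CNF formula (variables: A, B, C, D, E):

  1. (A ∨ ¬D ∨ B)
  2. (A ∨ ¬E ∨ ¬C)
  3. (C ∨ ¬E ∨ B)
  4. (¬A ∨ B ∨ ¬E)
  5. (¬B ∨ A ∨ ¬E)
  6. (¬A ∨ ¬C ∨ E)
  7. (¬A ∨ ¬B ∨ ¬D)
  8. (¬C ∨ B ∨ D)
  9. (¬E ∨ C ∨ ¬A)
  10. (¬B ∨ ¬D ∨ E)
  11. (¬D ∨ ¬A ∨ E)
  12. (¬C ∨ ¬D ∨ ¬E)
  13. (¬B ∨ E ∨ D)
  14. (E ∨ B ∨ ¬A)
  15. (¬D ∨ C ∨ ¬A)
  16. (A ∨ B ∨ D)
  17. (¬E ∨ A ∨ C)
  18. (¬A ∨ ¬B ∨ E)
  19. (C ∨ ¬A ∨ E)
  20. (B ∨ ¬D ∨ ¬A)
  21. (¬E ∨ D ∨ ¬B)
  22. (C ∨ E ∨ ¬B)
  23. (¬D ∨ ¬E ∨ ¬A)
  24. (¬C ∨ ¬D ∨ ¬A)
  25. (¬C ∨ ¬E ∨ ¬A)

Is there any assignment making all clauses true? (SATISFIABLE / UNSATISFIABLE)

A = True:
  E = True:
    propagation gives B=True, D=False; an empty clause results — contradiction.
  E = False:
    propagation gives C=False; an empty clause results — contradiction.
A = False:
  B = True:
    propagation gives E=False, D=False; an empty clause results — contradiction.
  B = False:
    propagation gives D=False; an empty clause results — contradiction.
Every branch closes, so no satisfying assignment exists.

UNSATISFIABLE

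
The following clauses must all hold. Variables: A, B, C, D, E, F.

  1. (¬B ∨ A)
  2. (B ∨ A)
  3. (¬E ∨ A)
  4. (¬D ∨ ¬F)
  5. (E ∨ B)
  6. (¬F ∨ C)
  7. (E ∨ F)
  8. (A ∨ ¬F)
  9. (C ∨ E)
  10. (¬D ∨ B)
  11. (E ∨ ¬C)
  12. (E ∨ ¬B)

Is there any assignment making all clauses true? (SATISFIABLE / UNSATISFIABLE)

A occurs only positively in the remaining clauses — set A = True.
Pure literal: D appears only negated; assign D = False.
Branch on B: take B = False.
  then E is forced to True.
Try C = False.
  then F is forced to False.
Every clause has at least one true literal under this assignment.
So A=True, B=False, C=False, D=False, E=True, F=False is a satisfying assignment.

SATISFIABLE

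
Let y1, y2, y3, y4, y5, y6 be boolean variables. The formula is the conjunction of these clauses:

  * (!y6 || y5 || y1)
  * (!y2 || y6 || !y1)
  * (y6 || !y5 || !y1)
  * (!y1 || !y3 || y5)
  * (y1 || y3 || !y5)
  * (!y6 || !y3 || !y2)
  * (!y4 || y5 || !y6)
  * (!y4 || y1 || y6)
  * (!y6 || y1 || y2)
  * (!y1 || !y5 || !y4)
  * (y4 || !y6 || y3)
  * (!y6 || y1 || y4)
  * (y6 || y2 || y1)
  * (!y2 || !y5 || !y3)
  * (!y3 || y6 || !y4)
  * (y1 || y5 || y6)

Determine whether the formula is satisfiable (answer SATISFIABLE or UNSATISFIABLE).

SATISFIABLE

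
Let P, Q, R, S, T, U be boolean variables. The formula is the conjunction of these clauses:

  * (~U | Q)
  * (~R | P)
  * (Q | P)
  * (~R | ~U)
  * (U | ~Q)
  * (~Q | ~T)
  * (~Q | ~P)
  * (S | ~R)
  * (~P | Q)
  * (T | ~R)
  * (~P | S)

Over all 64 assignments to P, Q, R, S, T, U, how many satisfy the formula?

2

The models are:
  P=0 Q=1 R=0 S=0 T=0 U=1
  P=0 Q=1 R=0 S=1 T=0 U=1
Count: 2.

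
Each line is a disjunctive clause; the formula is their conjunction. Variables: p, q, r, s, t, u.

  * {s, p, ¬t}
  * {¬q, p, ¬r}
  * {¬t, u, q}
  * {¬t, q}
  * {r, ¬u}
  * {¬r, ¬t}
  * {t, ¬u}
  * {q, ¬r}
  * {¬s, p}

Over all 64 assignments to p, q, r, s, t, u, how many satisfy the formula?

Split on t, then q.
  t=1, q=1: remaining (p,r,s,u) ∈ {(1,0,0,0); (1,0,1,0)} — 2.
  t=1, q=0: a clause becomes empty — 0.
  t=0, q=1: 5 of the 16 assignments to (p,r,s,u) work.
  t=0, q=0: remaining (p,r,s,u) ∈ {(0,0,0,0); (1,0,0,0); (1,0,1,0)} — 3.
Total: 2 + 0 + 5 + 3 = 10.

10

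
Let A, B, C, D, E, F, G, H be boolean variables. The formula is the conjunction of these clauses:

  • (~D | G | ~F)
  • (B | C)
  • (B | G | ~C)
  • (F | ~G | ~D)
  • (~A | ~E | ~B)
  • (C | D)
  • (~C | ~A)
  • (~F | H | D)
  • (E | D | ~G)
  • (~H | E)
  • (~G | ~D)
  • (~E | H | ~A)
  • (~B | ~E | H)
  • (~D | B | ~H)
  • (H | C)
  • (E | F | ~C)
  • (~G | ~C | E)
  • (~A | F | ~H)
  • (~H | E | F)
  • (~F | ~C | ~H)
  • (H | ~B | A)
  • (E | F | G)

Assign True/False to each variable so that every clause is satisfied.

A = False, B = True, C = True, D = False, E = True, F = False, G = False, H = True

Check each clause:
  1. (~F | ~D | G) — ~F is true.
  2. (C | B) — B is true.
  3. (G | ~C | B) — B is true.
  4. (~G | ~D | F) — ~G is true.
  5. (~B | ~A | ~E) — ~A is true.
  6. (D | C) — C is true.
  7. (~A | ~C) — ~A is true.
  8. (~F | H | D) — H is true.
  9. (E | ~G | D) — ~G is true.
  10. (E | ~H) — E is true.
  11. (~D | ~G) — ~G is true.
  12. (H | ~E | ~A) — H is true.
  13. (~E | H | ~B) — H is true.
  14. (~D | ~H | B) — B is true.
  15. (C | H) — H is true.
  16. (~C | E | F) — E is true.
  17. (~C | E | ~G) — ~G is true.
  18. (~H | F | ~A) — ~A is true.
  19. (E | ~H | F) — E is true.
  20. (~H | ~C | ~F) — ~F is true.
  21. (H | A | ~B) — H is true.
  22. (G | F | E) — E is true.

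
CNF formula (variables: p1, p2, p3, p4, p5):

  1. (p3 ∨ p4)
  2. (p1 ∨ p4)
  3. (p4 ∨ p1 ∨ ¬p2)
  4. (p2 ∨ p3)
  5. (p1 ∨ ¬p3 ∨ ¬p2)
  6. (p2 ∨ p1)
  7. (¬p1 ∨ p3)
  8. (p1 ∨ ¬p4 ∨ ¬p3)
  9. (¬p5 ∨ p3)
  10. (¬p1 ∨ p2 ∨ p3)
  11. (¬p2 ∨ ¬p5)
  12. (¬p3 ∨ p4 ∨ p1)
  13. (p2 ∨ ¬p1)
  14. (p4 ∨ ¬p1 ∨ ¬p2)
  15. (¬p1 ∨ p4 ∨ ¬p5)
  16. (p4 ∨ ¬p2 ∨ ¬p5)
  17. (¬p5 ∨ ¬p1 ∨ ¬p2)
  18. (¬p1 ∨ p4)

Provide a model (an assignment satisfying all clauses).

p1=T  p2=T  p3=T  p4=T  p5=F

p5 occurs only negated in the remaining clauses — set p5 = False.
Set p1 = True and propagate.
  then p3 is forced to True.
  then p2 is forced to True.
  then p4 is forced to True.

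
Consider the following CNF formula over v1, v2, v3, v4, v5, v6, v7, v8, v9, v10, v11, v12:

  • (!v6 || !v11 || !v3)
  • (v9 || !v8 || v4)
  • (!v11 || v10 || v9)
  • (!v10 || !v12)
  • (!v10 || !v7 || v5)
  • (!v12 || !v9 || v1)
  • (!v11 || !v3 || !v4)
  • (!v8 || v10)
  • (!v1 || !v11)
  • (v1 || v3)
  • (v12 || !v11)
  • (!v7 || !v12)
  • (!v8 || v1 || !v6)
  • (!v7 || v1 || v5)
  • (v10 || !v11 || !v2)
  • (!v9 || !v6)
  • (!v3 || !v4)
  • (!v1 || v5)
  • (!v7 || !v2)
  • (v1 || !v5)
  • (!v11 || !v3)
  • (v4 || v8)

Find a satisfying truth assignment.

v6 occurs only negated in the remaining clauses — set v6 = False.
Pure literal: v7 appears only negated; assign v7 = False.
Branch on v1: take v1 = True.
  then v11 is forced to False.
  then v5 is forced to True.
Try v3 = True.
  then v4 is forced to False.
  then v8 is forced to True.
  then v9 is forced to True.
  then v10 is forced to True.
  then v12 is forced to False.
v2 is now unconstrained; take v2 = True.
Every clause has at least one true literal under this assignment.

v1 = True, v2 = True, v3 = True, v4 = False, v5 = True, v6 = False, v7 = False, v8 = True, v9 = True, v10 = True, v11 = False, v12 = False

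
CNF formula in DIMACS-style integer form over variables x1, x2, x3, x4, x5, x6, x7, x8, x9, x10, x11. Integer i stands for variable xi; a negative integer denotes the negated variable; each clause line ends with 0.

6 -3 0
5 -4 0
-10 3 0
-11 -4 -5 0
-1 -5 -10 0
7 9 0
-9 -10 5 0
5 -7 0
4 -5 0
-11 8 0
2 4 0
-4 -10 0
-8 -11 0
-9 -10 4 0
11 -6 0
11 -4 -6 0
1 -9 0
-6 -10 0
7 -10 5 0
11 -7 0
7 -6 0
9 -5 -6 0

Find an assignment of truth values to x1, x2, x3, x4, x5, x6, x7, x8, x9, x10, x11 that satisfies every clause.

x1=True, x2=False, x3=False, x4=True, x5=True, x6=False, x7=False, x8=False, x9=True, x10=False, x11=False

Pure literal: x10 appears only negated; assign x10 = False.
Set x1 = True and propagate.
Try x2 = False.
  then x4 is forced to True.
  then x5 is forced to True.
  then x11 is forced to False.
  then x6 is forced to False.
  then x3 is forced to False.
  then x7 is forced to False.
  then x9 is forced to True.
x8 is now unconstrained; take x8 = False.
Every clause has at least one true literal under this assignment.
Check each clause:
  1. (x6 || !x3) — !x3 is true.
  2. (!x4 || x5) — x5 is true.
  3. (!x10 || x3) — !x10 is true.
  4. (!x4 || !x5 || !x11) — !x11 is true.
  5. (!x5 || !x1 || !x10) — !x10 is true.
  6. (x9 || x7) — x9 is true.
  7. (!x9 || x5 || !x10) — x5 is true.
  8. (x5 || !x7) — !x7 is true.
  9. (x4 || !x5) — x4 is true.
  10. (!x11 || x8) — !x11 is true.
  11. (x2 || x4) — x4 is true.
  12. (!x4 || !x10) — !x10 is true.
  13. (!x11 || !x8) — !x8 is true.
  14. (x4 || !x10 || !x9) — x4 is true.
  15. (x11 || !x6) — !x6 is true.
  16. (!x4 || x11 || !x6) — !x6 is true.
  17. (!x9 || x1) — x1 is true.
  18. (!x10 || !x6) — !x6 is true.
  19. (!x10 || x5 || x7) — x5 is true.
  20. (!x7 || x11) — !x7 is true.
  21. (!x6 || x7) — !x6 is true.
  22. (x9 || !x6 || !x5) — x9 is true.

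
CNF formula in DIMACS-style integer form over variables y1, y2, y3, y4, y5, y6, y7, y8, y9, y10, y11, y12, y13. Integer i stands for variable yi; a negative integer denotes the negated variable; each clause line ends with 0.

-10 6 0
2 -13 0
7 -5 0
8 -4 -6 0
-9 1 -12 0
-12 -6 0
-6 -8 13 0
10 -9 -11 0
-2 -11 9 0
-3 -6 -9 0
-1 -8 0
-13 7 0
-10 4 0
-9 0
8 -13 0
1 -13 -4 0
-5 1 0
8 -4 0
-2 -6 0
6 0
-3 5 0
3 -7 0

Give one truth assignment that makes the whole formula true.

The clause (¬y9) is unit: y9 must be False.
(y6) is a unit clause, so y6 = True.
(¬y12) is a unit clause, so y12 = False.
Unit propagation: (¬y2) forces y2 = False.
Unit propagation: (¬y13) forces y13 = False.
Unit propagation: (¬y8) forces y8 = False.
Unit propagation: (¬y4) forces y4 = False.
(¬y10) is a unit clause, so y10 = False.
Pure literal: y1 appears only positively; assign y1 = True.
Branch on y3: take y3 = False.
  then y7 is forced to False.
  then y5 is forced to False.
y11 is now unconstrained; take y11 = True.
Every clause has at least one true literal under this assignment.

y1=True, y2=False, y3=False, y4=False, y5=False, y6=True, y7=False, y8=False, y9=False, y10=False, y11=True, y12=False, y13=False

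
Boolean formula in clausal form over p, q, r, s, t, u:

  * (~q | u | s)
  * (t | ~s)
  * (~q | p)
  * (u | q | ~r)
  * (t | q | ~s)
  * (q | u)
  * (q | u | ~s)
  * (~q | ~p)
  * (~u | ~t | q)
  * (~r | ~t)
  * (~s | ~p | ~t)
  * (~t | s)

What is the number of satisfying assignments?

4

Satisfying assignments:
  p=0 q=0 r=0 s=0 t=0 u=1
  p=0 q=0 r=1 s=0 t=0 u=1
  p=1 q=0 r=0 s=0 t=0 u=1
  p=1 q=0 r=1 s=0 t=0 u=1
Count: 4.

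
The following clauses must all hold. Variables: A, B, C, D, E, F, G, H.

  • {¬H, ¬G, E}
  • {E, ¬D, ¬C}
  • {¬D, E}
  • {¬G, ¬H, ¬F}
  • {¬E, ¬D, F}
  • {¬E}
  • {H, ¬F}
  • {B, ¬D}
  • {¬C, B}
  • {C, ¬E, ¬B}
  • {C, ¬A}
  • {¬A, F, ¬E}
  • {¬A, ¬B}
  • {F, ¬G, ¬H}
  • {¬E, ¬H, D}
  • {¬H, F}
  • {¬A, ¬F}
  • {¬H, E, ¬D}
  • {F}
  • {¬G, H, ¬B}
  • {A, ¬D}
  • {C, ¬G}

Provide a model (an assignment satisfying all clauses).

A=F  B=F  C=F  D=F  E=F  F=T  G=F  H=T

Check each clause:
  1. {¬G, E, ¬H} — ¬G is true.
  2. {¬C, ¬D, E} — ¬C is true.
  3. {E, ¬D} — ¬D is true.
  4. {¬G, ¬H, ¬F} — ¬G is true.
  5. {¬E, ¬D, F} — ¬E is true.
  6. {¬E} — ¬E is true.
  7. {H, ¬F} — H is true.
  8. {¬D, B} — ¬D is true.
  9. {B, ¬C} — ¬C is true.
  10. {C, ¬E, ¬B} — ¬B is true.
  11. {¬A, C} — ¬A is true.
  12. {F, ¬E, ¬A} — ¬E is true.
  13. {¬B, ¬A} — ¬A is true.
  14. {¬H, ¬G, F} — ¬G is true.
  15. {D, ¬E, ¬H} — ¬E is true.
  16. {F, ¬H} — F is true.
  17. {¬F, ¬A} — ¬A is true.
  18. {E, ¬D, ¬H} — ¬D is true.
  19. {F} — F is true.
  20. {¬G, H, ¬B} — H is true.
  21. {A, ¬D} — ¬D is true.
  22. {¬G, C} — ¬G is true.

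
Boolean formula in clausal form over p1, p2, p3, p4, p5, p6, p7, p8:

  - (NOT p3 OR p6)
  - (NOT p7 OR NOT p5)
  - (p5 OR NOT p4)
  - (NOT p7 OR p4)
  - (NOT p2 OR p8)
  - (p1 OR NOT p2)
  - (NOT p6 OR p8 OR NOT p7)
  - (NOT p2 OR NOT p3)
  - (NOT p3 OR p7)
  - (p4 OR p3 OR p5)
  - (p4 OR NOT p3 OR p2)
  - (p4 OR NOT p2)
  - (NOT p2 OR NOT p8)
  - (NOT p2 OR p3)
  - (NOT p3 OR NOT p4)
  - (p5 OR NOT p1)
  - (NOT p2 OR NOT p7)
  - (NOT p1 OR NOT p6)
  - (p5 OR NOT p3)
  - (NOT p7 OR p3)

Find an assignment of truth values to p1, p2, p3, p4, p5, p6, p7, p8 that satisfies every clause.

p1 = True, p2 = False, p3 = False, p4 = True, p5 = True, p6 = False, p7 = False, p8 = False

Try p1 = True.
  then p5 is forced to True.
  then p7 is forced to False.
  then p3 is forced to False.
  then p2 is forced to False.
  then p6 is forced to False.
p4, p8 are now unconstrained; take p4 = True, p8 = False.
Every clause has at least one true literal under this assignment.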